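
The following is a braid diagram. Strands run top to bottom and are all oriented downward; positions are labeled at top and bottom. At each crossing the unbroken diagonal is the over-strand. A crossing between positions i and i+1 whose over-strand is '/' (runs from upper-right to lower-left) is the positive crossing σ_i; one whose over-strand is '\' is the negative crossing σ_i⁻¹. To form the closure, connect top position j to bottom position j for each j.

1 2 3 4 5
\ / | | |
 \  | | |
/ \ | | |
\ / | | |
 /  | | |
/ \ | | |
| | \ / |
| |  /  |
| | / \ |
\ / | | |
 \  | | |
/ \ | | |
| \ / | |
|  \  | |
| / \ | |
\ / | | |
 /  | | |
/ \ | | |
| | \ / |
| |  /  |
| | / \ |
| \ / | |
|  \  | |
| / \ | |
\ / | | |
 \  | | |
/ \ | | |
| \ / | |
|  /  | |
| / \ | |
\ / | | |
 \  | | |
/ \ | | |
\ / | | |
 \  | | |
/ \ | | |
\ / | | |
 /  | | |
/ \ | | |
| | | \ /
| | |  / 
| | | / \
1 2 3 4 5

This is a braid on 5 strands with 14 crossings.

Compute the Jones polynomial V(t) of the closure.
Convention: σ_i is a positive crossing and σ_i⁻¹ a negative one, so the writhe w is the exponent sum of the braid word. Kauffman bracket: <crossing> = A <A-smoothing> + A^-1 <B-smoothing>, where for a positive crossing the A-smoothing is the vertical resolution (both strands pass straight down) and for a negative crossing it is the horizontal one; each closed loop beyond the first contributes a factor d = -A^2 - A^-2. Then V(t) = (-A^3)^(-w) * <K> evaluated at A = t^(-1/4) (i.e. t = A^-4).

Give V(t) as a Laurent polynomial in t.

t^2 - 2*t + 3 - 3*t^-1 + 3*t^-2 - 2*t^-3 + 2*t^-4 - t^-5

Derivation:
Reading the diagram top to bottom ('/'-over between positions i,i+1 = s_i, '\'-over = s_i^-1): braid word = s1^-1 s1 s3 s1^-1 s2^-1 s1 s3 s2^-1 s1^-1 s2 s1^-1 s1^-1 s1 s4.
The presented braid s1^-1 s1 s3 s1^-1 s2^-1 s1 s3 s2^-1 s1^-1 s2 s1^-1 s1^-1 s1 s4 on 5 strands reduces by inverse Markov moves (closure unchanged at each step):
  Destabilize: the word has the form β·s4 where s4 occurs only as the final letter (β ∈ B_4); drop it and the last strand → 4 strands.
  Deconjugate: the word is γ·β·γ⁻¹ with γ = s1^-1 s1 (prefix) and γ⁻¹ = s1^-1 s1 (suffix); strip both.
Reduced to β = s3 s1^-1 s2^-1 s1 s3 s2^-1 s1^-1 s2 s1^-1 on 4 strands, 9 crossings.
Compute on β:
Braid: s3 s1^-1 s2^-1 s1 s3 s2^-1 s1^-1 s2 s1^-1 on 4 strands, 9 crossings.
Writhe w = (#positive) - (#negative) = 4 - 5 = -1.
Computing the Kauffman bracket via state sum. There are 2^9 = 512 states.
For each crossing: s=0 is the vertical smoothing, s=1 horizontal. Crossing k contributes A^(sign_k * (1 - 2*s_k)); loop factor d = -A^2 - A^-2.
Tabulate the states by total A-exponent and number of loops L (A-exp: L × count):
  A^9: L=5 ×1
  A^7: L=4 ×9
  A^5: L=3 ×32, L=5 ×4
  A^3: L=2 ×53, L=4 ×30, L=6 ×1
  A^1: L=1 ×35, L=3 ×80, L=5 ×11
  A^-1: L=2 ×86, L=4 ×39, L=6 ×1
  A^-3: L=1 ×21, L=3 ×58, L=5 ×5
  A^-5: L=2 ×26, L=4 ×10
  A^-7: L=1 ×3, L=3 ×6
  A^-9: L=2 ×1
Each group contributes A^e * Σ count * d^(L-1):
Powers of d = -A^2 - A^-2: d^2 = A^4 + 2 + A^-4; d^3 = -A^6 - 3*A^2 - 3*A^-2 - A^-6; d^4 = A^8 + 4*A^4 + 6 + 4*A^-4 + A^-8; d^5 = -A^10 - 5*A^6 - 10*A^2 - 10*A^-2 - 5*A^-6 - A^-10.
  A^9 * (d^4) = A^17 + 4*A^13 + 6*A^9 + 4*A^5 + A
  A^7 * (9*d^3) = -9*A^13 - 27*A^9 - 27*A^5 - 9*A
  A^5 * (32*d^2 + 4*d^4) = 4*A^13 + 48*A^9 + 88*A^5 + 48*A + 4*A^-3
  A^3 * (53*d + 30*d^3 + d^5) = -A^13 - 35*A^9 - 153*A^5 - 153*A - 35*A^-3 - A^-7
  A^1 * (35 + 80*d^2 + 11*d^4) = 11*A^9 + 124*A^5 + 261*A + 124*A^-3 + 11*A^-7
  A^-1 * (86*d + 39*d^3 + d^5) = -A^9 - 44*A^5 - 213*A - 213*A^-3 - 44*A^-7 - A^-11
  A^-3 * (21 + 58*d^2 + 5*d^4) = 5*A^5 + 78*A + 167*A^-3 + 78*A^-7 + 5*A^-11
  A^-5 * (26*d + 10*d^3) = -10*A - 56*A^-3 - 56*A^-7 - 10*A^-11
  A^-7 * (3 + 6*d^2) = 6*A^-3 + 15*A^-7 + 6*A^-11
  A^-9 * (d) = -A^-7 - A^-11
Summing the groups: <K> = A^17 - 2*A^13 + 2*A^9 - 3*A^5 + 3*A - 3*A^-3 + 2*A^-7 - A^-11
Normalise by the writhe: (-A^3)^(-w) = (-A^3)^(1) = -A^3, so f(A) = -A^3 * <K> = -A^20 + 2*A^16 - 2*A^12 + 3*A^8 - 3*A^4 + 3 - 2*A^-4 + A^-8.
Substitute A = t^(-1/4), i.e. A^e → t^(-e/4): V(t) = t^2 - 2*t + 3 - 3*t^-1 + 3*t^-2 - 2*t^-3 + 2*t^-4 - t^-5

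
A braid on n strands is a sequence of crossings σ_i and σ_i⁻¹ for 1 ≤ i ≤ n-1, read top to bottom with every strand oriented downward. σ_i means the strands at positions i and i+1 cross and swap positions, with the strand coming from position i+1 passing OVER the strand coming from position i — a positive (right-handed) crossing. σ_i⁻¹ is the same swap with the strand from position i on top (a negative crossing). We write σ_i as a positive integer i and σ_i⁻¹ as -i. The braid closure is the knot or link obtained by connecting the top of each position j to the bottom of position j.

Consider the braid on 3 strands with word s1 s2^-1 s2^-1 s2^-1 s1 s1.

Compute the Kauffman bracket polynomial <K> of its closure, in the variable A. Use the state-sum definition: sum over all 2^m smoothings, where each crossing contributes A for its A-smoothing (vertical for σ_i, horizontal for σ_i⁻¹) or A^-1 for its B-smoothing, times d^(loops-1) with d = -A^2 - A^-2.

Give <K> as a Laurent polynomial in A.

-A^12 + A^8 - A^4 + 3 - A^-4 + A^-8 - A^-12

Derivation:
Braid: s1 s2^-1 s2^-1 s2^-1 s1 s1 on 3 strands, 6 crossings.
Writhe w = (#positive) - (#negative) = 3 - 3 = 0.
State-sum expansion of <K>. There are 2^6 = 64 states.
For each crossing: s=0 is the vertical smoothing, s=1 horizontal. Crossing k contributes A^(sign_k * (1 - 2*s_k)); loop factor d = -A^2 - A^-2.
Tabulate the states by total A-exponent and number of loops L (A-exp: L × count):
  A^6: L=4 ×1
  A^4: L=3 ×6
  A^2: L=2 ×12, L=4 ×3
  A^0: L=1 ×9, L=3 ×10, L=5 ×1
  A^-2: L=2 ×12, L=4 ×3
  A^-4: L=3 ×6
  A^-6: L=4 ×1
Each group contributes A^e * Σ count * d^(L-1):
Powers of d = -A^2 - A^-2: d^2 = A^4 + 2 + A^-4; d^3 = -A^6 - 3*A^2 - 3*A^-2 - A^-6; d^4 = A^8 + 4*A^4 + 6 + 4*A^-4 + A^-8.
  A^6 * (d^3) = -A^12 - 3*A^8 - 3*A^4 - 1
  A^4 * (6*d^2) = 6*A^8 + 12*A^4 + 6
  A^2 * (12*d + 3*d^3) = -3*A^8 - 21*A^4 - 21 - 3*A^-4
  A^0 * (9 + 10*d^2 + d^4) = A^8 + 14*A^4 + 35 + 14*A^-4 + A^-8
  A^-2 * (12*d + 3*d^3) = -3*A^4 - 21 - 21*A^-4 - 3*A^-8
  A^-4 * (6*d^2) = 6 + 12*A^-4 + 6*A^-8
  A^-6 * (d^3) = -1 - 3*A^-4 - 3*A^-8 - A^-12
Summing the groups: <K> = -A^12 + A^8 - A^4 + 3 - A^-4 + A^-8 - A^-12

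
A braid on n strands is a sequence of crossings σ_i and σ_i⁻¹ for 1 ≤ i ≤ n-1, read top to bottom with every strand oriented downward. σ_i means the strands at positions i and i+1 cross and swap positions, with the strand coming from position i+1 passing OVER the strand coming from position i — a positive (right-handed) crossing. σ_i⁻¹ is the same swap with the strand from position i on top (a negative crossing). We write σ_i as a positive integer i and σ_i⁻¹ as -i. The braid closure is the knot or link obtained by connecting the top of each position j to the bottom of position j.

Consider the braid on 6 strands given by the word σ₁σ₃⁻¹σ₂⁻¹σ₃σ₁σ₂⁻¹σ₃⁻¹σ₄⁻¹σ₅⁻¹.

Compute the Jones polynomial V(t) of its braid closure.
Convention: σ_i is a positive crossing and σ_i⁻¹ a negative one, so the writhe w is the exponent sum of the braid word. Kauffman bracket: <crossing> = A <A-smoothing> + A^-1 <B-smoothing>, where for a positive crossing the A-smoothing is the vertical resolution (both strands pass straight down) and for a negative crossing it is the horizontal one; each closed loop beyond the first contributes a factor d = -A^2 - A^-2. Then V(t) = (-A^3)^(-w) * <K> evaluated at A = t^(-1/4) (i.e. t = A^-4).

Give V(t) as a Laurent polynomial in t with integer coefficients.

t^2 - t + 2 - 2*t^-1 + t^-2 - t^-3 + t^-4

Derivation:
The presented braid s1 s3^-1 s2^-1 s3 s1 s2^-1 s3^-1 s4^-1 s5^-1 on 6 strands reduces by inverse Markov moves (closure unchanged at each step):
  Destabilize: the word has the form β·s5^-1 where s5^-1 occurs only as the final letter (β ∈ B_5); drop it and the last strand → 5 strands.
  Destabilize: the word has the form β·s4^-1 where s4^-1 occurs only as the final letter (β ∈ B_4); drop it and the last strand → 4 strands.
Reduced to β = s1 s3^-1 s2^-1 s3 s1 s2^-1 s3^-1 on 4 strands, 7 crossings.
Compute on β:
Braid: s1 s3^-1 s2^-1 s3 s1 s2^-1 s3^-1 on 4 strands, 7 crossings.
Writhe w = (#positive) - (#negative) = 3 - 4 = -1.
State-sum expansion of <K>. There are 2^7 = 128 states.
Each crossing splits two ways (0=vertical, 1=horizontal). The state's weight is A^(#A-smoothings - #B-smoothings) * d^(loops - 1).
Tabulate the states by total A-exponent and number of loops L (A-exp: L × count):
  A^7: L=4 ×1
  A^5: L=3 ×7
  A^3: L=2 ×17, L=4 ×4
  A^1: L=1 ×14, L=3 ×20, L=5 ×1
  A^-1: L=2 ×27, L=4 ×8
  A^-3: L=1 ×5, L=3 ×15, L=5 ×1
  A^-5: L=2 ×4, L=4 ×3
  A^-7: L=3 ×1
Each group contributes A^e * Σ count * d^(L-1):
Powers of d = -A^2 - A^-2: d^2 = A^4 + 2 + A^-4; d^3 = -A^6 - 3*A^2 - 3*A^-2 - A^-6; d^4 = A^8 + 4*A^4 + 6 + 4*A^-4 + A^-8.
  A^7 * (d^3) = -A^13 - 3*A^9 - 3*A^5 - A
  A^5 * (7*d^2) = 7*A^9 + 14*A^5 + 7*A
  A^3 * (17*d + 4*d^3) = -4*A^9 - 29*A^5 - 29*A - 4*A^-3
  A^1 * (14 + 20*d^2 + d^4) = A^9 + 24*A^5 + 60*A + 24*A^-3 + A^-7
  A^-1 * (27*d + 8*d^3) = -8*A^5 - 51*A - 51*A^-3 - 8*A^-7
  A^-3 * (5 + 15*d^2 + d^4) = A^5 + 19*A + 41*A^-3 + 19*A^-7 + A^-11
  A^-5 * (4*d + 3*d^3) = -3*A - 13*A^-3 - 13*A^-7 - 3*A^-11
  A^-7 * (d^2) = A^-3 + 2*A^-7 + A^-11
Summing the groups: <K> = -A^13 + A^9 - A^5 + 2*A - 2*A^-3 + A^-7 - A^-11
Normalise by the writhe: (-A^3)^(-w) = (-A^3)^(1) = -A^3, so f(A) = -A^3 * <K> = A^16 - A^12 + A^8 - 2*A^4 + 2 - A^-4 + A^-8.
Substitute A = t^(-1/4), i.e. A^e → t^(-e/4): V(t) = t^2 - t + 2 - 2*t^-1 + t^-2 - t^-3 + t^-4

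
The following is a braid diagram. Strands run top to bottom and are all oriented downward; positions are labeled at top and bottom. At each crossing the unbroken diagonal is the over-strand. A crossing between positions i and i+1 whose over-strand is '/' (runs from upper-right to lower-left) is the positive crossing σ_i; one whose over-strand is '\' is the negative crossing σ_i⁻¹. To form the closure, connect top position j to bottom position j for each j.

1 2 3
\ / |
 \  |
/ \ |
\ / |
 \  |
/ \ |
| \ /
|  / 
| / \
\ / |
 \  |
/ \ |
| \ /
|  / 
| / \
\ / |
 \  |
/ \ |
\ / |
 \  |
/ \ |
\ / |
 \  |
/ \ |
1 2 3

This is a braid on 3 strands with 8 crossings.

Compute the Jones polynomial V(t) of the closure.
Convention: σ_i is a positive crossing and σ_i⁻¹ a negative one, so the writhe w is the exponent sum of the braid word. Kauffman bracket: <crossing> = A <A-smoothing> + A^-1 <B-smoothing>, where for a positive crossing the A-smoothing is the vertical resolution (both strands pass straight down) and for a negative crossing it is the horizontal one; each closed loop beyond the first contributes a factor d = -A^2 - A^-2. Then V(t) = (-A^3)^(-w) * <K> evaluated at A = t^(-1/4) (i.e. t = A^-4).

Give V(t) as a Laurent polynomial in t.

1 - t^-1 + 2*t^-2 - 2*t^-3 + 3*t^-4 - 3*t^-5 + 2*t^-6 - 2*t^-7 + t^-8

Derivation:
Reading the diagram top to bottom ('/'-over between positions i,i+1 = s_i, '\'-over = s_i^-1): braid word = s1^-1 s1^-1 s2 s1^-1 s2 s1^-1 s1^-1 s1^-1.
Braid: s1^-1 s1^-1 s2 s1^-1 s2 s1^-1 s1^-1 s1^-1 on 3 strands, 8 crossings.
Writhe w = (#positive) - (#negative) = 2 - 6 = -4.
State-sum expansion of <K>. There are 2^8 = 256 states.
Each crossing splits two ways (0=vertical, 1=horizontal). The state's weight is A^(#A-smoothings - #B-smoothings) * d^(loops - 1).
Tabulate the states by total A-exponent and number of loops L (A-exp: L × count):
  A^8: L=7 ×1
  A^6: L=6 ×8
  A^4: L=5 ×28
  A^2: L=4 ×55, L=6 ×1
  A^0: L=3 ×65, L=5 ×5
  A^-2: L=2 ×46, L=4 ×10
  A^-4: L=1 ×17, L=3 ×11
  A^-6: L=2 ×8
  A^-8: L=3 ×1
Each group contributes A^e * Σ count * d^(L-1):
Powers of d = -A^2 - A^-2: d^2 = A^4 + 2 + A^-4; d^3 = -A^6 - 3*A^2 - 3*A^-2 - A^-6; d^4 = A^8 + 4*A^4 + 6 + 4*A^-4 + A^-8; d^5 = -A^10 - 5*A^6 - 10*A^2 - 10*A^-2 - 5*A^-6 - A^-10; d^6 = A^12 + 6*A^8 + 15*A^4 + 20 + 15*A^-4 + 6*A^-8 + A^-12.
  A^8 * (d^6) = A^20 + 6*A^16 + 15*A^12 + 20*A^8 + 15*A^4 + 6 + A^-4
  A^6 * (8*d^5) = -8*A^16 - 40*A^12 - 80*A^8 - 80*A^4 - 40 - 8*A^-4
  A^4 * (28*d^4) = 28*A^12 + 112*A^8 + 168*A^4 + 112 + 28*A^-4
  A^2 * (55*d^3 + d^5) = -A^12 - 60*A^8 - 175*A^4 - 175 - 60*A^-4 - A^-8
  A^0 * (65*d^2 + 5*d^4) = 5*A^8 + 85*A^4 + 160 + 85*A^-4 + 5*A^-8
  A^-2 * (46*d + 10*d^3) = -10*A^4 - 76 - 76*A^-4 - 10*A^-8
  A^-4 * (17 + 11*d^2) = 11 + 39*A^-4 + 11*A^-8
  A^-6 * (8*d) = -8*A^-4 - 8*A^-8
  A^-8 * (d^2) = A^-4 + 2*A^-8 + A^-12
Summing the groups: <K> = A^20 - 2*A^16 + 2*A^12 - 3*A^8 + 3*A^4 - 2 + 2*A^-4 - A^-8 + A^-12
Normalise by the writhe: (-A^3)^(-w) = (-A^3)^(4) = A^12, so f(A) = A^12 * <K> = A^32 - 2*A^28 + 2*A^24 - 3*A^20 + 3*A^16 - 2*A^12 + 2*A^8 - A^4 + 1.
Substitute A = t^(-1/4), i.e. A^e → t^(-e/4): V(t) = 1 - t^-1 + 2*t^-2 - 2*t^-3 + 3*t^-4 - 3*t^-5 + 2*t^-6 - 2*t^-7 + t^-8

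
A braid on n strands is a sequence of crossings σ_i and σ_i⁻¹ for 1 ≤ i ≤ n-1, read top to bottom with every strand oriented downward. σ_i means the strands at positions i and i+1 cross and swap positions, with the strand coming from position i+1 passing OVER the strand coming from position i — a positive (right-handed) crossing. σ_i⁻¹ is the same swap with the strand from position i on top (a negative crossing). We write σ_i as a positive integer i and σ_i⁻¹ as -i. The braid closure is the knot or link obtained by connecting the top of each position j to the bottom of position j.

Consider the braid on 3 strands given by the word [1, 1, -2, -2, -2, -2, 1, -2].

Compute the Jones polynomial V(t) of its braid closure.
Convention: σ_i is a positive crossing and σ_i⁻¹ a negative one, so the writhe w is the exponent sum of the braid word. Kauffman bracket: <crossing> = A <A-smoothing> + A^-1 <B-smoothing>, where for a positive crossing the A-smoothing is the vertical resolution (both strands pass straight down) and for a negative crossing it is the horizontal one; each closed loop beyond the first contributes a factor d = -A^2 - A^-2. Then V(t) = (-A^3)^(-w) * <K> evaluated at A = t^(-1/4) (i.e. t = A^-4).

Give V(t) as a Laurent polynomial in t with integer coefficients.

Braid: s1 s1 s2^-1 s2^-1 s2^-1 s2^-1 s1 s2^-1 on 3 strands, 8 crossings.
Writhe w = (#positive) - (#negative) = 3 - 5 = -2.
State-sum expansion of <K>. There are 2^8 = 256 states.
For each crossing: s=0 is the vertical smoothing, s=1 horizontal. Crossing k contributes A^(sign_k * (1 - 2*s_k)); loop factor d = -A^2 - A^-2.
Tabulate the states by total A-exponent and number of loops L (A-exp: L × count):
  A^8: L=6 ×1
  A^6: L=5 ×8
  A^4: L=4 ×27, L=6 ×1
  A^2: L=3 ×48, L=5 ×8
  A^0: L=2 ×47, L=4 ×22, L=6 ×1
  A^-2: L=1 ×23, L=3 ×29, L=5 ×4
  A^-4: L=2 ×22, L=4 ×6
  A^-6: L=3 ×8
  A^-8: L=4 ×1
Each group contributes A^e * Σ count * d^(L-1):
Powers of d = -A^2 - A^-2: d^2 = A^4 + 2 + A^-4; d^3 = -A^6 - 3*A^2 - 3*A^-2 - A^-6; d^4 = A^8 + 4*A^4 + 6 + 4*A^-4 + A^-8; d^5 = -A^10 - 5*A^6 - 10*A^2 - 10*A^-2 - 5*A^-6 - A^-10.
  A^8 * (d^5) = -A^18 - 5*A^14 - 10*A^10 - 10*A^6 - 5*A^2 - A^-2
  A^6 * (8*d^4) = 8*A^14 + 32*A^10 + 48*A^6 + 32*A^2 + 8*A^-2
  A^4 * (27*d^3 + d^5) = -A^14 - 32*A^10 - 91*A^6 - 91*A^2 - 32*A^-2 - A^-6
  A^2 * (48*d^2 + 8*d^4) = 8*A^10 + 80*A^6 + 144*A^2 + 80*A^-2 + 8*A^-6
  A^0 * (47*d + 22*d^3 + d^5) = -A^10 - 27*A^6 - 123*A^2 - 123*A^-2 - 27*A^-6 - A^-10
  A^-2 * (23 + 29*d^2 + 4*d^4) = 4*A^6 + 45*A^2 + 105*A^-2 + 45*A^-6 + 4*A^-10
  A^-4 * (22*d + 6*d^3) = -6*A^2 - 40*A^-2 - 40*A^-6 - 6*A^-10
  A^-6 * (8*d^2) = 8*A^-2 + 16*A^-6 + 8*A^-10
  A^-8 * (d^3) = -A^-2 - 3*A^-6 - 3*A^-10 - A^-14
Summing the groups: <K> = -A^18 + 2*A^14 - 3*A^10 + 4*A^6 - 4*A^2 + 4*A^-2 - 2*A^-6 + 2*A^-10 - A^-14
Normalise by the writhe: (-A^3)^(-w) = (-A^3)^(2) = A^6, so f(A) = A^6 * <K> = -A^24 + 2*A^20 - 3*A^16 + 4*A^12 - 4*A^8 + 4*A^4 - 2 + 2*A^-4 - A^-8.
Substitute A = t^(-1/4), i.e. A^e → t^(-e/4): V(t) = -t^2 + 2*t - 2 + 4*t^-1 - 4*t^-2 + 4*t^-3 - 3*t^-4 + 2*t^-5 - t^-6

Answer: -t^2 + 2*t - 2 + 4*t^-1 - 4*t^-2 + 4*t^-3 - 3*t^-4 + 2*t^-5 - t^-6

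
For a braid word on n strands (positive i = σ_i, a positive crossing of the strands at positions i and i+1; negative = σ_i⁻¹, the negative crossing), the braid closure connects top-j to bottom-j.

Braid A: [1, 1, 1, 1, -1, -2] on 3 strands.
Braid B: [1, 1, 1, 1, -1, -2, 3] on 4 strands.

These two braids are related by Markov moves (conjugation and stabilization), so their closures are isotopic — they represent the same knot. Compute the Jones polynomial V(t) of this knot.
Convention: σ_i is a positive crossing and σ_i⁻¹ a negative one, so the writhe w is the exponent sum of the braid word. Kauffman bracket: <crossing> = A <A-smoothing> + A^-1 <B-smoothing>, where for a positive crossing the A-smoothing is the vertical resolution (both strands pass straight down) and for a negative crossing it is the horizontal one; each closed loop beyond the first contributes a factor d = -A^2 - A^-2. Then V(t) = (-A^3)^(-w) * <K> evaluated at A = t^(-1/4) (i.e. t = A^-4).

Markov-equivalent braids have isotopic closures, hence identical knot invariants. Strip the Markov moves from each word to reach a common short braid β, then compute V(t) once on β.
Braid A: s1 s1 s1 s1 s1^-1 s2^-1 on 3 strands reduces by inverse Markov moves (closure unchanged at each step):
  Destabilize: the word has the form β·s2^-1 where s2^-1 occurs only as the final letter (β ∈ B_2); drop it and the last strand → 2 strands.
Reduced to β = s1 s1 s1 s1 s1^-1 on 2 strands, 5 crossings.
Braid B: s1 s1 s1 s1 s1^-1 s2^-1 s3 on 4 strands reduces by inverse Markov moves (closure unchanged at each step):
  Destabilize: the word has the form β·s3 where s3 occurs only as the final letter (β ∈ B_3); drop it and the last strand → 3 strands.
  Destabilize: the word has the form β·s2^-1 where s2^-1 occurs only as the final letter (β ∈ B_2); drop it and the last strand → 2 strands.
Reduced to β = s1 s1 s1 s1 s1^-1 on 2 strands, 5 crossings.
Both give the same β = s1 s1 s1 s1 s1^-1 on 2 strands, so one state sum suffices:
First cancel adjacent σ_i σ_i⁻¹ pairs (Reidemeister II — same braid, same closure): s1 s1 s1 s1 s1^-1 → s1 s1 s1.
Braid: s1 s1 s1 on 2 strands, 3 crossings.
Writhe w = (#positive) - (#negative) = 3 - 0 = 3.
Computing the Kauffman bracket via state sum. There are 2^3 = 8 states.
Smooth each crossing (0=||, 1=⌣⌢); contribution A^(Σ sign_k(1-2s_k)) * d^(L-1).
  state 000: A-exp=+3, loops=2, term = A^3 * d^1
  state 001: A-exp=+1, loops=1, term = A^1 * d^0
  state 010: A-exp=+1, loops=1, term = A^1 * d^0
  state 011: A-exp=-1, loops=2, term = A^-1 * d^1
  state 100: A-exp=+1, loops=1, term = A^1 * d^0
  state 101: A-exp=-1, loops=2, term = A^-1 * d^1
  state 110: A-exp=-1, loops=2, term = A^-1 * d^1
  state 111: A-exp=-3, loops=3, term = A^-3 * d^2
Collect the terms by A-exponent (count of states per loop number):
Powers of d = -A^2 - A^-2: d^2 = A^4 + 2 + A^-4.
  A^3 * (d) = -A^5 - A
  A^1 * (3) = 3*A
  A^-1 * (3*d) = -3*A - 3*A^-3
  A^-3 * (d^2) = A + 2*A^-3 + A^-7
Summing the groups: <K> = -A^5 - A^-3 + A^-7
Normalise by the writhe: (-A^3)^(-w) = (-A^3)^(-3) = -A^-9, so f(A) = -A^-9 * <K> = A^-4 + A^-12 - A^-16.
Substitute A = t^(-1/4), i.e. A^e → t^(-e/4): V(t) = -t^4 + t^3 + t

Answer: -t^4 + t^3 + t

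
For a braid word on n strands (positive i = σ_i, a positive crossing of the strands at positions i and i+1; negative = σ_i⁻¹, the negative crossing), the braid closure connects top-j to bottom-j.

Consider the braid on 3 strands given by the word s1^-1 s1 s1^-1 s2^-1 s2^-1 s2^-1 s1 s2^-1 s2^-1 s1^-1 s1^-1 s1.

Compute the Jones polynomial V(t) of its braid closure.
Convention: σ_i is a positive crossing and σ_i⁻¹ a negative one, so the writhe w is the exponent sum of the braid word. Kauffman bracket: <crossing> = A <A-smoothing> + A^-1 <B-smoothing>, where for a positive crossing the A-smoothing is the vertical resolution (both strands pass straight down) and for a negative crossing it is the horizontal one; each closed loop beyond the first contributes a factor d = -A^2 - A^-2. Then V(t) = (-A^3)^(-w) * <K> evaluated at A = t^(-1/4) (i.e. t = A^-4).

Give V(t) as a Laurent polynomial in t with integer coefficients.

t^-2 - t^-3 + 3*t^-4 - 3*t^-5 + 3*t^-6 - 3*t^-7 + 2*t^-8 - t^-9

Derivation:
The presented braid s1^-1 s1 s1^-1 s2^-1 s2^-1 s2^-1 s1 s2^-1 s2^-1 s1^-1 s1^-1 s1 on 3 strands reduces by inverse Markov moves (closure unchanged at each step):
  Deconjugate: the word is γ·β·γ⁻¹ with γ = s1^-1 s1 (prefix) and γ⁻¹ = s1^-1 s1 (suffix); strip both.
Reduced to β = s1^-1 s2^-1 s2^-1 s2^-1 s1 s2^-1 s2^-1 s1^-1 on 3 strands, 8 crossings.
Compute on β:
Braid: s1^-1 s2^-1 s2^-1 s2^-1 s1 s2^-1 s2^-1 s1^-1 on 3 strands, 8 crossings.
Writhe w = (#positive) - (#negative) = 1 - 7 = -6.
Computing the Kauffman bracket via state sum. There are 2^8 = 256 states.
Smooth each crossing (0=||, 1=⌣⌢); contribution A^(Σ sign_k(1-2s_k)) * d^(L-1).
Tabulate the states by total A-exponent and number of loops L (A-exp: L × count):
  A^8: L=6 ×1
  A^6: L=5 ×8
  A^4: L=4 ×27, L=6 ×1
  A^2: L=3 ×49, L=5 ×7
  A^0: L=2 ×49, L=4 ×21
  A^-2: L=1 ×22, L=3 ×34
  A^-4: L=2 ×27, L=4 ×1
  A^-6: L=1 ×5, L=3 ×3
  A^-8: L=2 ×1
Each group contributes A^e * Σ count * d^(L-1):
Powers of d = -A^2 - A^-2: d^2 = A^4 + 2 + A^-4; d^3 = -A^6 - 3*A^2 - 3*A^-2 - A^-6; d^4 = A^8 + 4*A^4 + 6 + 4*A^-4 + A^-8; d^5 = -A^10 - 5*A^6 - 10*A^2 - 10*A^-2 - 5*A^-6 - A^-10.
  A^8 * (d^5) = -A^18 - 5*A^14 - 10*A^10 - 10*A^6 - 5*A^2 - A^-2
  A^6 * (8*d^4) = 8*A^14 + 32*A^10 + 48*A^6 + 32*A^2 + 8*A^-2
  A^4 * (27*d^3 + d^5) = -A^14 - 32*A^10 - 91*A^6 - 91*A^2 - 32*A^-2 - A^-6
  A^2 * (49*d^2 + 7*d^4) = 7*A^10 + 77*A^6 + 140*A^2 + 77*A^-2 + 7*A^-6
  A^0 * (49*d + 21*d^3) = -21*A^6 - 112*A^2 - 112*A^-2 - 21*A^-6
  A^-2 * (22 + 34*d^2) = 34*A^2 + 90*A^-2 + 34*A^-6
  A^-4 * (27*d + d^3) = -A^2 - 30*A^-2 - 30*A^-6 - A^-10
  A^-6 * (5 + 3*d^2) = 3*A^-2 + 11*A^-6 + 3*A^-10
  A^-8 * (d) = -A^-6 - A^-10
Summing the groups: <K> = -A^18 + 2*A^14 - 3*A^10 + 3*A^6 - 3*A^2 + 3*A^-2 - A^-6 + A^-10
Normalise by the writhe: (-A^3)^(-w) = (-A^3)^(6) = A^18, so f(A) = A^18 * <K> = -A^36 + 2*A^32 - 3*A^28 + 3*A^24 - 3*A^20 + 3*A^16 - A^12 + A^8.
Substitute A = t^(-1/4), i.e. A^e → t^(-e/4): V(t) = t^-2 - t^-3 + 3*t^-4 - 3*t^-5 + 3*t^-6 - 3*t^-7 + 2*t^-8 - t^-9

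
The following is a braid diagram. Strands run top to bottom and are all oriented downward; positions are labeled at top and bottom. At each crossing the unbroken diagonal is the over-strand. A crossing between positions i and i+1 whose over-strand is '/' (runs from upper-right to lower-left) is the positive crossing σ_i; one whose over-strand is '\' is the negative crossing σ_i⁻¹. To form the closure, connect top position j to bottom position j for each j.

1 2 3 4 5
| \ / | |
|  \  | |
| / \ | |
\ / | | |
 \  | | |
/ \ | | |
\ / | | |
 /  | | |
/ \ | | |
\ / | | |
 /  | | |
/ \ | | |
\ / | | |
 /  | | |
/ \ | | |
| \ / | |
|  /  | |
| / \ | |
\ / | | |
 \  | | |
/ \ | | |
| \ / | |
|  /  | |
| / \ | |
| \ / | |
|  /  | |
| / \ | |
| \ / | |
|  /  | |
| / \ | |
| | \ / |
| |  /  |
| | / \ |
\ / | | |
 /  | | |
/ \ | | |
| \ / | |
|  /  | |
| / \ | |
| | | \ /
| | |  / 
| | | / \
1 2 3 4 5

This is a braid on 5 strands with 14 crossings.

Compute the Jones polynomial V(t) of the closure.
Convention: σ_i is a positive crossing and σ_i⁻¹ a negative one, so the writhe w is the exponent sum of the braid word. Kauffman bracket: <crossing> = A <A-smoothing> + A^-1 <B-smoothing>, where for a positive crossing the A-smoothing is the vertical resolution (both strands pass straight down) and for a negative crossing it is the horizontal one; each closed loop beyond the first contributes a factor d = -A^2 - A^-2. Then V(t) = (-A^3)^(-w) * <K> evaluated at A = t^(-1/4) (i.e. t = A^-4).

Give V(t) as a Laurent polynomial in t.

Reading the diagram top to bottom ('/'-over between positions i,i+1 = s_i, '\'-over = s_i^-1): braid word = s2^-1 s1^-1 s1 s1 s1 s2 s1^-1 s2 s2 s2 s3 s1 s2 s4.
The presented braid s2^-1 s1^-1 s1 s1 s1 s2 s1^-1 s2 s2 s2 s3 s1 s2 s4 on 5 strands reduces by inverse Markov moves (closure unchanged at each step):
  Destabilize: the word has the form β·s4 where s4 occurs only as the final letter (β ∈ B_4); drop it and the last strand → 4 strands.
  Deconjugate: the word is γ·β·γ⁻¹ with γ = s2^-1 s1^-1 (prefix) and γ⁻¹ = s1 s2 (suffix); strip both.
  Destabilize: the word has the form β·s3 where s3 occurs only as the final letter (β ∈ B_3); drop it and the last strand → 3 strands.
Reduced to β = s1 s1 s1 s2 s1^-1 s2 s2 s2 on 3 strands, 8 crossings.
Compute on β:
Braid: s1 s1 s1 s2 s1^-1 s2 s2 s2 on 3 strands, 8 crossings.
Writhe w = (#positive) - (#negative) = 7 - 1 = 6.
Computing the Kauffman bracket via state sum. There are 2^8 = 256 states.
Each crossing splits two ways (0=vertical, 1=horizontal). The state's weight is A^(#A-smoothings - #B-smoothings) * d^(loops - 1).
Tabulate the states by total A-exponent and number of loops L (A-exp: L × count):
  A^8: L=2 ×1
  A^6: L=1 ×4, L=3 ×4
  A^4: L=2 ×25, L=4 ×3
  A^2: L=1 ×21, L=3 ×34, L=5 ×1
  A^0: L=2 ×48, L=4 ×22
  A^-2: L=3 ×49, L=5 ×7
  A^-4: L=4 ×27, L=6 ×1
  A^-6: L=5 ×8
  A^-8: L=6 ×1
Each group contributes A^e * Σ count * d^(L-1):
Powers of d = -A^2 - A^-2: d^2 = A^4 + 2 + A^-4; d^3 = -A^6 - 3*A^2 - 3*A^-2 - A^-6; d^4 = A^8 + 4*A^4 + 6 + 4*A^-4 + A^-8; d^5 = -A^10 - 5*A^6 - 10*A^2 - 10*A^-2 - 5*A^-6 - A^-10.
  A^8 * (d) = -A^10 - A^6
  A^6 * (4 + 4*d^2) = 4*A^10 + 12*A^6 + 4*A^2
  A^4 * (25*d + 3*d^3) = -3*A^10 - 34*A^6 - 34*A^2 - 3*A^-2
  A^2 * (21 + 34*d^2 + d^4) = A^10 + 38*A^6 + 95*A^2 + 38*A^-2 + A^-6
  A^0 * (48*d + 22*d^3) = -22*A^6 - 114*A^2 - 114*A^-2 - 22*A^-6
  A^-2 * (49*d^2 + 7*d^4) = 7*A^6 + 77*A^2 + 140*A^-2 + 77*A^-6 + 7*A^-10
  A^-4 * (27*d^3 + d^5) = -A^6 - 32*A^2 - 91*A^-2 - 91*A^-6 - 32*A^-10 - A^-14
  A^-6 * (8*d^4) = 8*A^2 + 32*A^-2 + 48*A^-6 + 32*A^-10 + 8*A^-14
  A^-8 * (d^5) = -A^2 - 5*A^-2 - 10*A^-6 - 10*A^-10 - 5*A^-14 - A^-18
Summing the groups: <K> = A^10 - A^6 + 3*A^2 - 3*A^-2 + 3*A^-6 - 3*A^-10 + 2*A^-14 - A^-18
Normalise by the writhe: (-A^3)^(-w) = (-A^3)^(-6) = A^-18, so f(A) = A^-18 * <K> = A^-8 - A^-12 + 3*A^-16 - 3*A^-20 + 3*A^-24 - 3*A^-28 + 2*A^-32 - A^-36.
Substitute A = t^(-1/4), i.e. A^e → t^(-e/4): V(t) = -t^9 + 2*t^8 - 3*t^7 + 3*t^6 - 3*t^5 + 3*t^4 - t^3 + t^2

Answer: -t^9 + 2*t^8 - 3*t^7 + 3*t^6 - 3*t^5 + 3*t^4 - t^3 + t^2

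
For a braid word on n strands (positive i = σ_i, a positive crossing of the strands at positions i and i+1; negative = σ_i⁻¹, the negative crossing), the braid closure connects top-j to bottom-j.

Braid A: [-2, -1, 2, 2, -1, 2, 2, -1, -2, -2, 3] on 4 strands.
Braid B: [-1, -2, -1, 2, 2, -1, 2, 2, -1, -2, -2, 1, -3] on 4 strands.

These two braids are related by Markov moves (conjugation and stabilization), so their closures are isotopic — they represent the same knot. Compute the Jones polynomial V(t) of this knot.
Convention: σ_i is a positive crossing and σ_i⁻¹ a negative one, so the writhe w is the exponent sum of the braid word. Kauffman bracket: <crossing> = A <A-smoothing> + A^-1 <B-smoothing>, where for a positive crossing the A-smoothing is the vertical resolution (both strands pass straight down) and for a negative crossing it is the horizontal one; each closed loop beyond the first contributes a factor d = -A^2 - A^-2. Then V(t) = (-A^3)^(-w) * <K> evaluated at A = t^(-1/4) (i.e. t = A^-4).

t^2 - 2*t + 4 - 4*t^-1 + 4*t^-2 - 4*t^-3 + 3*t^-4 - 2*t^-5 + t^-6

Derivation:
Markov-equivalent braids have isotopic closures, hence identical knot invariants. Strip the Markov moves from each word to reach a common short braid β, then compute V(t) once on β.
Braid A: s2^-1 s1^-1 s2 s2 s1^-1 s2 s2 s1^-1 s2^-1 s2^-1 s3 on 4 strands reduces by inverse Markov moves (closure unchanged at each step):
  Destabilize: the word has the form β·s3 where s3 occurs only as the final letter (β ∈ B_3); drop it and the last strand → 3 strands.
Reduced to β = s2^-1 s1^-1 s2 s2 s1^-1 s2 s2 s1^-1 s2^-1 s2^-1 on 3 strands, 10 crossings.
Braid B: s1^-1 s2^-1 s1^-1 s2 s2 s1^-1 s2 s2 s1^-1 s2^-1 s2^-1 s1 s3^-1 on 4 strands reduces by inverse Markov moves (closure unchanged at each step):
  Destabilize: the word has the form β·s3^-1 where s3^-1 occurs only as the final letter (β ∈ B_3); drop it and the last strand → 3 strands.
  Deconjugate: the word is γ·β·γ⁻¹ with γ = s1^-1 (prefix) and γ⁻¹ = s1 (suffix); strip both.
Reduced to β = s2^-1 s1^-1 s2 s2 s1^-1 s2 s2 s1^-1 s2^-1 s2^-1 on 3 strands, 10 crossings.
Both give the same β = s2^-1 s1^-1 s2 s2 s1^-1 s2 s2 s1^-1 s2^-1 s2^-1 on 3 strands, so one state sum suffices:
Braid: s2^-1 s1^-1 s2 s2 s1^-1 s2 s2 s1^-1 s2^-1 s2^-1 on 3 strands, 10 crossings.
Writhe w = (#positive) - (#negative) = 4 - 6 = -2.
Enumerate smoothing states for the bracket polynomial. There are 2^10 = 1024 states.
Smooth each crossing (0=||, 1=⌣⌢); contribution A^(Σ sign_k(1-2s_k)) * d^(L-1).
Tabulate the states by total A-exponent and number of loops L (A-exp: L × count):
  A^10: L=5 ×1
  A^8: L=4 ×10
  A^6: L=3 ×39, L=5 ×6
  A^4: L=2 ×66, L=4 ×52, L=6 ×2
  A^2: L=1 ×45, L=3 ×124, L=5 ×41
  A^0: L=2 ×118, L=4 ×113, L=6 ×21
  A^-2: L=1 ×20, L=3 ×120, L=5 ×63, L=7 ×7
  A^-4: L=2 ×30, L=4 ×68, L=6 ×21, L=8 ×1
  A^-6: L=3 ×20, L=5 ×22, L=7 ×3
  A^-8: L=4 ×7, L=6 ×3
  A^-10: L=5 ×1
Each group contributes A^e * Σ count * d^(L-1):
Powers of d = -A^2 - A^-2: d^2 = A^4 + 2 + A^-4; d^3 = -A^6 - 3*A^2 - 3*A^-2 - A^-6; d^4 = A^8 + 4*A^4 + 6 + 4*A^-4 + A^-8; d^5 = -A^10 - 5*A^6 - 10*A^2 - 10*A^-2 - 5*A^-6 - A^-10; d^6 = A^12 + 6*A^8 + 15*A^4 + 20 + 15*A^-4 + 6*A^-8 + A^-12; d^7 = -A^14 - 7*A^10 - 21*A^6 - 35*A^2 - 35*A^-2 - 21*A^-6 - 7*A^-10 - A^-14.
  A^10 * (d^4) = A^18 + 4*A^14 + 6*A^10 + 4*A^6 + A^2
  A^8 * (10*d^3) = -10*A^14 - 30*A^10 - 30*A^6 - 10*A^2
  A^6 * (39*d^2 + 6*d^4) = 6*A^14 + 63*A^10 + 114*A^6 + 63*A^2 + 6*A^-2
  A^4 * (66*d + 52*d^3 + 2*d^5) = -2*A^14 - 62*A^10 - 242*A^6 - 242*A^2 - 62*A^-2 - 2*A^-6
  A^2 * (45 + 124*d^2 + 41*d^4) = 41*A^10 + 288*A^6 + 539*A^2 + 288*A^-2 + 41*A^-6
  A^0 * (118*d + 113*d^3 + 21*d^5) = -21*A^10 - 218*A^6 - 667*A^2 - 667*A^-2 - 218*A^-6 - 21*A^-10
  A^-2 * (20 + 120*d^2 + 63*d^4 + 7*d^6) = 7*A^10 + 105*A^6 + 477*A^2 + 778*A^-2 + 477*A^-6 + 105*A^-10 + 7*A^-14
  A^-4 * (30*d + 68*d^3 + 21*d^5 + d^7) = -A^10 - 28*A^6 - 194*A^2 - 479*A^-2 - 479*A^-6 - 194*A^-10 - 28*A^-14 - A^-18
  A^-6 * (20*d^2 + 22*d^4 + 3*d^6) = 3*A^6 + 40*A^2 + 153*A^-2 + 232*A^-6 + 153*A^-10 + 40*A^-14 + 3*A^-18
  A^-8 * (7*d^3 + 3*d^5) = -3*A^2 - 22*A^-2 - 51*A^-6 - 51*A^-10 - 22*A^-14 - 3*A^-18
  A^-10 * (d^4) = A^-2 + 4*A^-6 + 6*A^-10 + 4*A^-14 + A^-18
Summing the groups: <K> = A^18 - 2*A^14 + 3*A^10 - 4*A^6 + 4*A^2 - 4*A^-2 + 4*A^-6 - 2*A^-10 + A^-14
Normalise by the writhe: (-A^3)^(-w) = (-A^3)^(2) = A^6, so f(A) = A^6 * <K> = A^24 - 2*A^20 + 3*A^16 - 4*A^12 + 4*A^8 - 4*A^4 + 4 - 2*A^-4 + A^-8.
Substitute A = t^(-1/4), i.e. A^e → t^(-e/4): V(t) = t^2 - 2*t + 4 - 4*t^-1 + 4*t^-2 - 4*t^-3 + 3*t^-4 - 2*t^-5 + t^-6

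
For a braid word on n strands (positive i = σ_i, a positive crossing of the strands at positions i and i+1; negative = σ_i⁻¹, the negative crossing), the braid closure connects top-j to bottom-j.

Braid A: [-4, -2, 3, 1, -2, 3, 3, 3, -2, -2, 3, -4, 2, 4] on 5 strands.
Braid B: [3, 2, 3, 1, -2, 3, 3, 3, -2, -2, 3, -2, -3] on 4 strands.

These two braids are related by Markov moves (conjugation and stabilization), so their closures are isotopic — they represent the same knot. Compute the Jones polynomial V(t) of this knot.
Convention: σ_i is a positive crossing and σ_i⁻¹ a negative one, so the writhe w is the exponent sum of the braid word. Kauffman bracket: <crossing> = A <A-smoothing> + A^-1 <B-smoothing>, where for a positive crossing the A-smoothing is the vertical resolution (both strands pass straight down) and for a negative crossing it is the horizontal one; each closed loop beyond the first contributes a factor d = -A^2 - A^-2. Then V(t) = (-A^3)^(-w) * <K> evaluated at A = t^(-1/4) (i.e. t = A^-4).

-t^6 + 2*t^5 - 4*t^4 + 5*t^3 - 4*t^2 + 5*t - 3 + 2*t^-1 - t^-2

Derivation:
Markov-equivalent braids have isotopic closures, hence identical knot invariants. Strip the Markov moves from each word to reach a common short braid β, then compute V(t) once on β.
Braid A: s4^-1 s2^-1 s3 s1 s2^-1 s3 s3 s3 s2^-1 s2^-1 s3 s4^-1 s2 s4 on 5 strands reduces by inverse Markov moves (closure unchanged at each step):
  Deconjugate: the word is γ·β·γ⁻¹ with γ = s4^-1 s2^-1 (prefix) and γ⁻¹ = s2 s4 (suffix); strip both.
  Destabilize: the word has the form β·s4^-1 where s4^-1 occurs only as the final letter (β ∈ B_4); drop it and the last strand → 4 strands.
Reduced to β = s3 s1 s2^-1 s3 s3 s3 s2^-1 s2^-1 s3 on 4 strands, 9 crossings.
Braid B: s3 s2 s3 s1 s2^-1 s3 s3 s3 s2^-1 s2^-1 s3 s2^-1 s3^-1 on 4 strands reduces by inverse Markov moves (closure unchanged at each step):
  Deconjugate: the word is γ·β·γ⁻¹ with γ = s3 s2 (prefix) and γ⁻¹ = s2^-1 s3^-1 (suffix); strip both.
Reduced to β = s3 s1 s2^-1 s3 s3 s3 s2^-1 s2^-1 s3 on 4 strands, 9 crossings.
Both give the same β = s3 s1 s2^-1 s3 s3 s3 s2^-1 s2^-1 s3 on 4 strands, so one state sum suffices:
Braid: s3 s1 s2^-1 s3 s3 s3 s2^-1 s2^-1 s3 on 4 strands, 9 crossings.
Writhe w = (#positive) - (#negative) = 6 - 3 = 3.
Enumerate smoothing states for the bracket polynomial. There are 2^9 = 512 states.
For each crossing: s=0 is the vertical smoothing, s=1 horizontal. Crossing k contributes A^(sign_k * (1 - 2*s_k)); loop factor d = -A^2 - A^-2.
Tabulate the states by total A-exponent and number of loops L (A-exp: L × count):
  A^9: L=5 ×1
  A^7: L=4 ×9
  A^5: L=3 ×32, L=5 ×4
  A^3: L=2 ×51, L=4 ×32, L=6 ×1
  A^1: L=1 ×27, L=3 ×81, L=5 ×18
  A^-1: L=2 ×53, L=4 ×67, L=6 ×6
  A^-3: L=3 ×50, L=5 ×33, L=7 ×1
  A^-5: L=4 ×27, L=6 ×9
  A^-7: L=5 ×8, L=7 ×1
  A^-9: L=6 ×1
Each group contributes A^e * Σ count * d^(L-1):
Powers of d = -A^2 - A^-2: d^2 = A^4 + 2 + A^-4; d^3 = -A^6 - 3*A^2 - 3*A^-2 - A^-6; d^4 = A^8 + 4*A^4 + 6 + 4*A^-4 + A^-8; d^5 = -A^10 - 5*A^6 - 10*A^2 - 10*A^-2 - 5*A^-6 - A^-10; d^6 = A^12 + 6*A^8 + 15*A^4 + 20 + 15*A^-4 + 6*A^-8 + A^-12.
  A^9 * (d^4) = A^17 + 4*A^13 + 6*A^9 + 4*A^5 + A
  A^7 * (9*d^3) = -9*A^13 - 27*A^9 - 27*A^5 - 9*A
  A^5 * (32*d^2 + 4*d^4) = 4*A^13 + 48*A^9 + 88*A^5 + 48*A + 4*A^-3
  A^3 * (51*d + 32*d^3 + d^5) = -A^13 - 37*A^9 - 157*A^5 - 157*A - 37*A^-3 - A^-7
  A^1 * (27 + 81*d^2 + 18*d^4) = 18*A^9 + 153*A^5 + 297*A + 153*A^-3 + 18*A^-7
  A^-1 * (53*d + 67*d^3 + 6*d^5) = -6*A^9 - 97*A^5 - 314*A - 314*A^-3 - 97*A^-7 - 6*A^-11
  A^-3 * (50*d^2 + 33*d^4 + d^6) = A^9 + 39*A^5 + 197*A + 318*A^-3 + 197*A^-7 + 39*A^-11 + A^-15
  A^-5 * (27*d^3 + 9*d^5) = -9*A^5 - 72*A - 171*A^-3 - 171*A^-7 - 72*A^-11 - 9*A^-15
  A^-7 * (8*d^4 + d^6) = A^5 + 14*A + 47*A^-3 + 68*A^-7 + 47*A^-11 + 14*A^-15 + A^-19
  A^-9 * (d^5) = -A - 5*A^-3 - 10*A^-7 - 10*A^-11 - 5*A^-15 - A^-19
Summing the groups: <K> = A^17 - 2*A^13 + 3*A^9 - 5*A^5 + 4*A - 5*A^-3 + 4*A^-7 - 2*A^-11 + A^-15
Normalise by the writhe: (-A^3)^(-w) = (-A^3)^(-3) = -A^-9, so f(A) = -A^-9 * <K> = -A^8 + 2*A^4 - 3 + 5*A^-4 - 4*A^-8 + 5*A^-12 - 4*A^-16 + 2*A^-20 - A^-24.
Substitute A = t^(-1/4), i.e. A^e → t^(-e/4): V(t) = -t^6 + 2*t^5 - 4*t^4 + 5*t^3 - 4*t^2 + 5*t - 3 + 2*t^-1 - t^-2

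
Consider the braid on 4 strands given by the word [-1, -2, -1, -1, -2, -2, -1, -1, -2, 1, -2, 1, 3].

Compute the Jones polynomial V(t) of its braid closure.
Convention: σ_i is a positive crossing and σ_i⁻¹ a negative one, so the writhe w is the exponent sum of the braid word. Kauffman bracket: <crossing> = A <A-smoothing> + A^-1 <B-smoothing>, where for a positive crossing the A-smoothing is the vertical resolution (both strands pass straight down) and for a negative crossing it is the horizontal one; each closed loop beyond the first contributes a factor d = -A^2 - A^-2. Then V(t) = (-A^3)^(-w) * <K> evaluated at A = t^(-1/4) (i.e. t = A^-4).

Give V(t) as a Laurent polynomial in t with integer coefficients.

The presented braid s1^-1 s2^-1 s1^-1 s1^-1 s2^-1 s2^-1 s1^-1 s1^-1 s2^-1 s1 s2^-1 s1 s3 on 4 strands reduces by inverse Markov moves (closure unchanged at each step):
  Destabilize: the word has the form β·s3 where s3 occurs only as the final letter (β ∈ B_3); drop it and the last strand → 3 strands.
  Deconjugate: the word is γ·β·γ⁻¹ with γ = s1^-1 (prefix) and γ⁻¹ = s1 (suffix); strip both.
Reduced to β = s2^-1 s1^-1 s1^-1 s2^-1 s2^-1 s1^-1 s1^-1 s2^-1 s1 s2^-1 on 3 strands, 10 crossings.
Compute on β:
Braid: s2^-1 s1^-1 s1^-1 s2^-1 s2^-1 s1^-1 s1^-1 s2^-1 s1 s2^-1 on 3 strands, 10 crossings.
Writhe w = (#positive) - (#negative) = 1 - 9 = -8.
Enumerate smoothing states for the bracket polynomial. There are 2^10 = 1024 states.
Smooth each crossing (0=||, 1=⌣⌢); contribution A^(Σ sign_k(1-2s_k)) * d^(L-1).
Tabulate the states by total A-exponent and number of loops L (A-exp: L × count):
  A^10: L=6 ×1
  A^8: L=5 ×10
  A^6: L=4 ×41, L=6 ×4
  A^4: L=3 ×86, L=5 ×34
  A^2: L=2 ×92, L=4 ×114, L=6 ×4
  A^0: L=1 ×40, L=3 ×185, L=5 ×27
  A^-2: L=2 ×142, L=4 ×67, L=6 ×1
  A^-4: L=1 ×40, L=3 ×76, L=5 ×4
  A^-6: L=2 ×39, L=4 ×6
  A^-8: L=1 ×5, L=3 ×5
  A^-10: L=2 ×1
Each group contributes A^e * Σ count * d^(L-1):
Powers of d = -A^2 - A^-2: d^2 = A^4 + 2 + A^-4; d^3 = -A^6 - 3*A^2 - 3*A^-2 - A^-6; d^4 = A^8 + 4*A^4 + 6 + 4*A^-4 + A^-8; d^5 = -A^10 - 5*A^6 - 10*A^2 - 10*A^-2 - 5*A^-6 - A^-10.
  A^10 * (d^5) = -A^20 - 5*A^16 - 10*A^12 - 10*A^8 - 5*A^4 - 1
  A^8 * (10*d^4) = 10*A^16 + 40*A^12 + 60*A^8 + 40*A^4 + 10
  A^6 * (41*d^3 + 4*d^5) = -4*A^16 - 61*A^12 - 163*A^8 - 163*A^4 - 61 - 4*A^-4
  A^4 * (86*d^2 + 34*d^4) = 34*A^12 + 222*A^8 + 376*A^4 + 222 + 34*A^-4
  A^2 * (92*d + 114*d^3 + 4*d^5) = -4*A^12 - 134*A^8 - 474*A^4 - 474 - 134*A^-4 - 4*A^-8
  A^0 * (40 + 185*d^2 + 27*d^4) = 27*A^8 + 293*A^4 + 572 + 293*A^-4 + 27*A^-8
  A^-2 * (142*d + 67*d^3 + d^5) = -A^8 - 72*A^4 - 353 - 353*A^-4 - 72*A^-8 - A^-12
  A^-4 * (40 + 76*d^2 + 4*d^4) = 4*A^4 + 92 + 216*A^-4 + 92*A^-8 + 4*A^-12
  A^-6 * (39*d + 6*d^3) = -6 - 57*A^-4 - 57*A^-8 - 6*A^-12
  A^-8 * (5 + 5*d^2) = 5*A^-4 + 15*A^-8 + 5*A^-12
  A^-10 * (d) = -A^-8 - A^-12
Summing the groups: <K> = -A^20 + A^16 - A^12 + A^8 - A^4 + 1 + A^-12
Normalise by the writhe: (-A^3)^(-w) = (-A^3)^(8) = A^24, so f(A) = A^24 * <K> = -A^44 + A^40 - A^36 + A^32 - A^28 + A^24 + A^12.
Substitute A = t^(-1/4), i.e. A^e → t^(-e/4): V(t) = t^-3 + t^-6 - t^-7 + t^-8 - t^-9 + t^-10 - t^-11

Answer: t^-3 + t^-6 - t^-7 + t^-8 - t^-9 + t^-10 - t^-11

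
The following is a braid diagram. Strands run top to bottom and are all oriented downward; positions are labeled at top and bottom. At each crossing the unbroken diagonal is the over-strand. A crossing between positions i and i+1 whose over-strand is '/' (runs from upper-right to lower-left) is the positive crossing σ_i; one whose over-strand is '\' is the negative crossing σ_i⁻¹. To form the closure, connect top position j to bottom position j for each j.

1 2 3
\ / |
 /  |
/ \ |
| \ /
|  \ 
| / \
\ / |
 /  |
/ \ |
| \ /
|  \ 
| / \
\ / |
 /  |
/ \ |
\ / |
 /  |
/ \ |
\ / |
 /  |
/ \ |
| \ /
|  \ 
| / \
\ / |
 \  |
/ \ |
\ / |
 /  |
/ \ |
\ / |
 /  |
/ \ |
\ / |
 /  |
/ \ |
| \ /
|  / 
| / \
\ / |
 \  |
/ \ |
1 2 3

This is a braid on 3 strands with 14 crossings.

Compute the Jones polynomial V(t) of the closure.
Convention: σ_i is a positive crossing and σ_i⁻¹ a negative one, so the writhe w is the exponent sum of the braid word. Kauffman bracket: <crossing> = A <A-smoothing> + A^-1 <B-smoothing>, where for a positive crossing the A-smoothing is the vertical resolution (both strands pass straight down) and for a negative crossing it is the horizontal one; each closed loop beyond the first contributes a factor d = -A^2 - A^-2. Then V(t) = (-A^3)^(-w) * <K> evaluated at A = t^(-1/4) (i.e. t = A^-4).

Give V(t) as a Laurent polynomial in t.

Reading the diagram top to bottom ('/'-over between positions i,i+1 = s_i, '\'-over = s_i^-1): braid word = s1 s2^-1 s1 s2^-1 s1 s1 s1 s2^-1 s1^-1 s1 s1 s1 s2 s1^-1.
The presented braid s1 s2^-1 s1 s2^-1 s1 s1 s1 s2^-1 s1^-1 s1 s1 s1 s2 s1^-1 on 3 strands reduces by inverse Markov moves (closure unchanged at each step):
  Deconjugate: the word is γ·β·γ⁻¹ with γ = s1 (prefix) and γ⁻¹ = s1^-1 (suffix); strip both.
  Deconjugate: the word is γ·β·γ⁻¹ with γ = s2^-1 (prefix) and γ⁻¹ = s2 (suffix); strip both.
Reduced to β = s1 s2^-1 s1 s1 s1 s2^-1 s1^-1 s1 s1 s1 on 3 strands, 10 crossings.
Compute on β:
First cancel adjacent σ_i σ_i⁻¹ pairs (Reidemeister II — same braid, same closure): s1 s2^-1 s1 s1 s1 s2^-1 s1^-1 s1 s1 s1 → s1 s2^-1 s1 s1 s1 s2^-1 s1 s1.
Braid: s1 s2^-1 s1 s1 s1 s2^-1 s1 s1 on 3 strands, 8 crossings.
Writhe w = (#positive) - (#negative) = 6 - 2 = 4.
State-sum expansion of <K>. There are 2^8 = 256 states.
Each crossing splits two ways (0=vertical, 1=horizontal). The state's weight is A^(#A-smoothings - #B-smoothings) * d^(loops - 1).
Tabulate the states by total A-exponent and number of loops L (A-exp: L × count):
  A^8: L=3 ×1
  A^6: L=2 ×8
  A^4: L=1 ×21, L=3 ×7
  A^2: L=2 ×54, L=4 ×2
  A^0: L=3 ×70
  A^-2: L=4 ×56
  A^-4: L=5 ×28
  A^-6: L=6 ×8
  A^-8: L=7 ×1
Each group contributes A^e * Σ count * d^(L-1):
Powers of d = -A^2 - A^-2: d^2 = A^4 + 2 + A^-4; d^3 = -A^6 - 3*A^2 - 3*A^-2 - A^-6; d^4 = A^8 + 4*A^4 + 6 + 4*A^-4 + A^-8; d^5 = -A^10 - 5*A^6 - 10*A^2 - 10*A^-2 - 5*A^-6 - A^-10; d^6 = A^12 + 6*A^8 + 15*A^4 + 20 + 15*A^-4 + 6*A^-8 + A^-12.
  A^8 * (d^2) = A^12 + 2*A^8 + A^4
  A^6 * (8*d) = -8*A^8 - 8*A^4
  A^4 * (21 + 7*d^2) = 7*A^8 + 35*A^4 + 7
  A^2 * (54*d + 2*d^3) = -2*A^8 - 60*A^4 - 60 - 2*A^-4
  A^0 * (70*d^2) = 70*A^4 + 140 + 70*A^-4
  A^-2 * (56*d^3) = -56*A^4 - 168 - 168*A^-4 - 56*A^-8
  A^-4 * (28*d^4) = 28*A^4 + 112 + 168*A^-4 + 112*A^-8 + 28*A^-12
  A^-6 * (8*d^5) = -8*A^4 - 40 - 80*A^-4 - 80*A^-8 - 40*A^-12 - 8*A^-16
  A^-8 * (d^6) = A^4 + 6 + 15*A^-4 + 20*A^-8 + 15*A^-12 + 6*A^-16 + A^-20
Summing the groups: <K> = A^12 - A^8 + 3*A^4 - 3 + 3*A^-4 - 4*A^-8 + 3*A^-12 - 2*A^-16 + A^-20
Normalise by the writhe: (-A^3)^(-w) = (-A^3)^(-4) = A^-12, so f(A) = A^-12 * <K> = 1 - A^-4 + 3*A^-8 - 3*A^-12 + 3*A^-16 - 4*A^-20 + 3*A^-24 - 2*A^-28 + A^-32.
Substitute A = t^(-1/4), i.e. A^e → t^(-e/4): V(t) = t^8 - 2*t^7 + 3*t^6 - 4*t^5 + 3*t^4 - 3*t^3 + 3*t^2 - t + 1

Answer: t^8 - 2*t^7 + 3*t^6 - 4*t^5 + 3*t^4 - 3*t^3 + 3*t^2 - t + 1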